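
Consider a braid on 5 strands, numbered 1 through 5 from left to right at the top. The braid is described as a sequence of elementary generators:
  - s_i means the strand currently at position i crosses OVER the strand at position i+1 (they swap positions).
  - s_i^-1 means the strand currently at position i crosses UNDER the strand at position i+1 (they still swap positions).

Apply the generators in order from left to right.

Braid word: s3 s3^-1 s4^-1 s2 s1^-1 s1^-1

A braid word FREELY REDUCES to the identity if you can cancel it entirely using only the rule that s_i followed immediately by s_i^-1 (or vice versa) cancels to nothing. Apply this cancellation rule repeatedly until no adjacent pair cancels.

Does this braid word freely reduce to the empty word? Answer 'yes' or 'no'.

Gen 1 (s3): push. Stack: [s3]
Gen 2 (s3^-1): cancels prior s3. Stack: []
Gen 3 (s4^-1): push. Stack: [s4^-1]
Gen 4 (s2): push. Stack: [s4^-1 s2]
Gen 5 (s1^-1): push. Stack: [s4^-1 s2 s1^-1]
Gen 6 (s1^-1): push. Stack: [s4^-1 s2 s1^-1 s1^-1]
Reduced word: s4^-1 s2 s1^-1 s1^-1

Answer: no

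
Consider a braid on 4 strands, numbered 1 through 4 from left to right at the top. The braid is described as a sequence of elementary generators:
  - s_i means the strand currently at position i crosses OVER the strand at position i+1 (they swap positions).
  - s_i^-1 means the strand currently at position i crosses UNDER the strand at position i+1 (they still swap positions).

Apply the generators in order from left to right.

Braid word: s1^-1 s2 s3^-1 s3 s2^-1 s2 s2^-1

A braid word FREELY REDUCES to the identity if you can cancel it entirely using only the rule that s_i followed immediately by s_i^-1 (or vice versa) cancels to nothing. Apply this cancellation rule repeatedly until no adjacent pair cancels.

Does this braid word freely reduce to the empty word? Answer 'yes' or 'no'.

Gen 1 (s1^-1): push. Stack: [s1^-1]
Gen 2 (s2): push. Stack: [s1^-1 s2]
Gen 3 (s3^-1): push. Stack: [s1^-1 s2 s3^-1]
Gen 4 (s3): cancels prior s3^-1. Stack: [s1^-1 s2]
Gen 5 (s2^-1): cancels prior s2. Stack: [s1^-1]
Gen 6 (s2): push. Stack: [s1^-1 s2]
Gen 7 (s2^-1): cancels prior s2. Stack: [s1^-1]
Reduced word: s1^-1

Answer: no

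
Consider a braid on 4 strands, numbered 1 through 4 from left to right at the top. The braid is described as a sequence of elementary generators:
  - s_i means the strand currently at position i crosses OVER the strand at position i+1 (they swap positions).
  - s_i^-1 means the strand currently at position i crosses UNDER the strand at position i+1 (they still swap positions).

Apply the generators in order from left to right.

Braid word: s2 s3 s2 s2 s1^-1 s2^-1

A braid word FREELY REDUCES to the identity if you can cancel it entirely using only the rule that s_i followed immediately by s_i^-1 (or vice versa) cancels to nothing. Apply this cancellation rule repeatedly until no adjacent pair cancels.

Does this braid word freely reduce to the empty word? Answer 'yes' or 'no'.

Answer: no

Derivation:
Gen 1 (s2): push. Stack: [s2]
Gen 2 (s3): push. Stack: [s2 s3]
Gen 3 (s2): push. Stack: [s2 s3 s2]
Gen 4 (s2): push. Stack: [s2 s3 s2 s2]
Gen 5 (s1^-1): push. Stack: [s2 s3 s2 s2 s1^-1]
Gen 6 (s2^-1): push. Stack: [s2 s3 s2 s2 s1^-1 s2^-1]
Reduced word: s2 s3 s2 s2 s1^-1 s2^-1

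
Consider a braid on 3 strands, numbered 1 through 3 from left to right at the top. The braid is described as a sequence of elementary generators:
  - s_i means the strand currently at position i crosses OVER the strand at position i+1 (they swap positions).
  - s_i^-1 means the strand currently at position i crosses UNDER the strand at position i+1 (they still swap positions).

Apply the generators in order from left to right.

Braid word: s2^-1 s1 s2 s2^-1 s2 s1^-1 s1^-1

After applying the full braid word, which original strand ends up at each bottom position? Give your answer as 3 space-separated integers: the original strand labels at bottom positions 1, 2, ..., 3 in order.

Gen 1 (s2^-1): strand 2 crosses under strand 3. Perm now: [1 3 2]
Gen 2 (s1): strand 1 crosses over strand 3. Perm now: [3 1 2]
Gen 3 (s2): strand 1 crosses over strand 2. Perm now: [3 2 1]
Gen 4 (s2^-1): strand 2 crosses under strand 1. Perm now: [3 1 2]
Gen 5 (s2): strand 1 crosses over strand 2. Perm now: [3 2 1]
Gen 6 (s1^-1): strand 3 crosses under strand 2. Perm now: [2 3 1]
Gen 7 (s1^-1): strand 2 crosses under strand 3. Perm now: [3 2 1]

Answer: 3 2 1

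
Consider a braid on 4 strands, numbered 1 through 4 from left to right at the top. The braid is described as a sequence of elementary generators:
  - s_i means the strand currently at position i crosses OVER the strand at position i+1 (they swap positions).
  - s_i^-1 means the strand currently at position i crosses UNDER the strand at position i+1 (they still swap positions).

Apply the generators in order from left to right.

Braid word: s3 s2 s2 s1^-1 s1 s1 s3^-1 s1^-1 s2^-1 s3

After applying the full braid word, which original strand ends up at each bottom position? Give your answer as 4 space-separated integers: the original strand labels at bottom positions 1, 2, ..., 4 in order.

Gen 1 (s3): strand 3 crosses over strand 4. Perm now: [1 2 4 3]
Gen 2 (s2): strand 2 crosses over strand 4. Perm now: [1 4 2 3]
Gen 3 (s2): strand 4 crosses over strand 2. Perm now: [1 2 4 3]
Gen 4 (s1^-1): strand 1 crosses under strand 2. Perm now: [2 1 4 3]
Gen 5 (s1): strand 2 crosses over strand 1. Perm now: [1 2 4 3]
Gen 6 (s1): strand 1 crosses over strand 2. Perm now: [2 1 4 3]
Gen 7 (s3^-1): strand 4 crosses under strand 3. Perm now: [2 1 3 4]
Gen 8 (s1^-1): strand 2 crosses under strand 1. Perm now: [1 2 3 4]
Gen 9 (s2^-1): strand 2 crosses under strand 3. Perm now: [1 3 2 4]
Gen 10 (s3): strand 2 crosses over strand 4. Perm now: [1 3 4 2]

Answer: 1 3 4 2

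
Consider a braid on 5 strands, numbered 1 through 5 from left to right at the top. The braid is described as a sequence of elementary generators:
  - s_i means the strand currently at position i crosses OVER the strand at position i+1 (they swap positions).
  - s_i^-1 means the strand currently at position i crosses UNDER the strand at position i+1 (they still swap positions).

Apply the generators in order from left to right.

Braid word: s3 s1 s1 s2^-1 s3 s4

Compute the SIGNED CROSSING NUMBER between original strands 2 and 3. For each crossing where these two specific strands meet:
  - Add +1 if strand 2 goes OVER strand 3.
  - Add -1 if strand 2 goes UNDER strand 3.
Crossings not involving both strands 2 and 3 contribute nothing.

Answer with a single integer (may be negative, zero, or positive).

Answer: 1

Derivation:
Gen 1: crossing 3x4. Both 2&3? no. Sum: 0
Gen 2: crossing 1x2. Both 2&3? no. Sum: 0
Gen 3: crossing 2x1. Both 2&3? no. Sum: 0
Gen 4: crossing 2x4. Both 2&3? no. Sum: 0
Gen 5: 2 over 3. Both 2&3? yes. Contrib: +1. Sum: 1
Gen 6: crossing 2x5. Both 2&3? no. Sum: 1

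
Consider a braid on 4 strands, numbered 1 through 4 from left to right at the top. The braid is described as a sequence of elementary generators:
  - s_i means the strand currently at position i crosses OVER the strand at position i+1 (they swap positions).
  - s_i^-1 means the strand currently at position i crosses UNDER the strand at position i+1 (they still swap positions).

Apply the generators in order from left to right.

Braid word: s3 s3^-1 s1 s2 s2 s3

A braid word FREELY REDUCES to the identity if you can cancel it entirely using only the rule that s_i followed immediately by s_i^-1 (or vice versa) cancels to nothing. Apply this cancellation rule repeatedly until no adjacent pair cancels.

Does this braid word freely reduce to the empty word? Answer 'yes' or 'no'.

Answer: no

Derivation:
Gen 1 (s3): push. Stack: [s3]
Gen 2 (s3^-1): cancels prior s3. Stack: []
Gen 3 (s1): push. Stack: [s1]
Gen 4 (s2): push. Stack: [s1 s2]
Gen 5 (s2): push. Stack: [s1 s2 s2]
Gen 6 (s3): push. Stack: [s1 s2 s2 s3]
Reduced word: s1 s2 s2 s3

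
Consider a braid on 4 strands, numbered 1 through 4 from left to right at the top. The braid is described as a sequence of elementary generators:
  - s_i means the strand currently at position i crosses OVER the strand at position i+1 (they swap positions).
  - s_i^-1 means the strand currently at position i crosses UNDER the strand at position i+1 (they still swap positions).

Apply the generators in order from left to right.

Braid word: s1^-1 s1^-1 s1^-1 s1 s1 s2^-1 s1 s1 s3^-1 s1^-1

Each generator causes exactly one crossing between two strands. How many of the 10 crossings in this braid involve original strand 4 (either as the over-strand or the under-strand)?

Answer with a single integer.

Answer: 1

Derivation:
Gen 1: crossing 1x2. Involves strand 4? no. Count so far: 0
Gen 2: crossing 2x1. Involves strand 4? no. Count so far: 0
Gen 3: crossing 1x2. Involves strand 4? no. Count so far: 0
Gen 4: crossing 2x1. Involves strand 4? no. Count so far: 0
Gen 5: crossing 1x2. Involves strand 4? no. Count so far: 0
Gen 6: crossing 1x3. Involves strand 4? no. Count so far: 0
Gen 7: crossing 2x3. Involves strand 4? no. Count so far: 0
Gen 8: crossing 3x2. Involves strand 4? no. Count so far: 0
Gen 9: crossing 1x4. Involves strand 4? yes. Count so far: 1
Gen 10: crossing 2x3. Involves strand 4? no. Count so far: 1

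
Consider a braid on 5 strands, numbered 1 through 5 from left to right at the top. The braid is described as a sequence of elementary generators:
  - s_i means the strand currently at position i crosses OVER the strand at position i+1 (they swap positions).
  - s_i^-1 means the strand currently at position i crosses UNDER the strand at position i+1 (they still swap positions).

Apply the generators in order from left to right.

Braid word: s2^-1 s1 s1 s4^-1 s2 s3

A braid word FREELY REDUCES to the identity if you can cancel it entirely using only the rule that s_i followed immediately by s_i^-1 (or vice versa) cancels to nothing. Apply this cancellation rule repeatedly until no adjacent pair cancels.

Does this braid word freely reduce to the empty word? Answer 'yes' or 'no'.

Answer: no

Derivation:
Gen 1 (s2^-1): push. Stack: [s2^-1]
Gen 2 (s1): push. Stack: [s2^-1 s1]
Gen 3 (s1): push. Stack: [s2^-1 s1 s1]
Gen 4 (s4^-1): push. Stack: [s2^-1 s1 s1 s4^-1]
Gen 5 (s2): push. Stack: [s2^-1 s1 s1 s4^-1 s2]
Gen 6 (s3): push. Stack: [s2^-1 s1 s1 s4^-1 s2 s3]
Reduced word: s2^-1 s1 s1 s4^-1 s2 s3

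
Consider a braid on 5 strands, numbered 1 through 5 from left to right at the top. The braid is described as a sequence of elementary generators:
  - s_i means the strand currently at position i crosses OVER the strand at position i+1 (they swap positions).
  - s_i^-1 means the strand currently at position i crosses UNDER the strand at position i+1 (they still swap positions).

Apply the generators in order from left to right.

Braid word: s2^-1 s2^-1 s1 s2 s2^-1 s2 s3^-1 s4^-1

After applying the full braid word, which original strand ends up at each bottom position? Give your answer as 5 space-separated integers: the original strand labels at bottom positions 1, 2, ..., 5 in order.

Gen 1 (s2^-1): strand 2 crosses under strand 3. Perm now: [1 3 2 4 5]
Gen 2 (s2^-1): strand 3 crosses under strand 2. Perm now: [1 2 3 4 5]
Gen 3 (s1): strand 1 crosses over strand 2. Perm now: [2 1 3 4 5]
Gen 4 (s2): strand 1 crosses over strand 3. Perm now: [2 3 1 4 5]
Gen 5 (s2^-1): strand 3 crosses under strand 1. Perm now: [2 1 3 4 5]
Gen 6 (s2): strand 1 crosses over strand 3. Perm now: [2 3 1 4 5]
Gen 7 (s3^-1): strand 1 crosses under strand 4. Perm now: [2 3 4 1 5]
Gen 8 (s4^-1): strand 1 crosses under strand 5. Perm now: [2 3 4 5 1]

Answer: 2 3 4 5 1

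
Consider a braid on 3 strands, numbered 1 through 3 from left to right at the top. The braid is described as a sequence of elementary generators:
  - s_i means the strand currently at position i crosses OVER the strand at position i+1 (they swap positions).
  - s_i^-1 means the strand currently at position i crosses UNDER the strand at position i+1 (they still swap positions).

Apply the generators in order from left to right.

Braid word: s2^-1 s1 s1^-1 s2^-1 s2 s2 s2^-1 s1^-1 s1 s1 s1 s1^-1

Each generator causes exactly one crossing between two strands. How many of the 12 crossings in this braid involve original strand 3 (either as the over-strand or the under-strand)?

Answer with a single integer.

Gen 1: crossing 2x3. Involves strand 3? yes. Count so far: 1
Gen 2: crossing 1x3. Involves strand 3? yes. Count so far: 2
Gen 3: crossing 3x1. Involves strand 3? yes. Count so far: 3
Gen 4: crossing 3x2. Involves strand 3? yes. Count so far: 4
Gen 5: crossing 2x3. Involves strand 3? yes. Count so far: 5
Gen 6: crossing 3x2. Involves strand 3? yes. Count so far: 6
Gen 7: crossing 2x3. Involves strand 3? yes. Count so far: 7
Gen 8: crossing 1x3. Involves strand 3? yes. Count so far: 8
Gen 9: crossing 3x1. Involves strand 3? yes. Count so far: 9
Gen 10: crossing 1x3. Involves strand 3? yes. Count so far: 10
Gen 11: crossing 3x1. Involves strand 3? yes. Count so far: 11
Gen 12: crossing 1x3. Involves strand 3? yes. Count so far: 12

Answer: 12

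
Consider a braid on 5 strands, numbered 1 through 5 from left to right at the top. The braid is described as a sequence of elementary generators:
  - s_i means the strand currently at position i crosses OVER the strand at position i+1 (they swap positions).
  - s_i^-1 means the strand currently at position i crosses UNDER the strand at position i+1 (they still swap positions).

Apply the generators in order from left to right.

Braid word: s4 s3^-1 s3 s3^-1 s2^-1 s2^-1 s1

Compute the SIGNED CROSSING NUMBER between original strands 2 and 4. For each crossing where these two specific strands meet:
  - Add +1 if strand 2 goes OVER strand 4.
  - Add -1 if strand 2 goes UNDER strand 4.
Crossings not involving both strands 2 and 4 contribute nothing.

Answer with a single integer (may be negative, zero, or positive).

Gen 1: crossing 4x5. Both 2&4? no. Sum: 0
Gen 2: crossing 3x5. Both 2&4? no. Sum: 0
Gen 3: crossing 5x3. Both 2&4? no. Sum: 0
Gen 4: crossing 3x5. Both 2&4? no. Sum: 0
Gen 5: crossing 2x5. Both 2&4? no. Sum: 0
Gen 6: crossing 5x2. Both 2&4? no. Sum: 0
Gen 7: crossing 1x2. Both 2&4? no. Sum: 0

Answer: 0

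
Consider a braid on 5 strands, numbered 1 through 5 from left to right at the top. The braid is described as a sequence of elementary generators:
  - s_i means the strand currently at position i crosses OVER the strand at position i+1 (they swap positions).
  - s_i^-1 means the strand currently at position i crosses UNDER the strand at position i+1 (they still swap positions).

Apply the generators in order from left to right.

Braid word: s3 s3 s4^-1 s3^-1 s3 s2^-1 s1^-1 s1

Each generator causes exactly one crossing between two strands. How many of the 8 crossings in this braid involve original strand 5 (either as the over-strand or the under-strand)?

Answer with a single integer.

Answer: 3

Derivation:
Gen 1: crossing 3x4. Involves strand 5? no. Count so far: 0
Gen 2: crossing 4x3. Involves strand 5? no. Count so far: 0
Gen 3: crossing 4x5. Involves strand 5? yes. Count so far: 1
Gen 4: crossing 3x5. Involves strand 5? yes. Count so far: 2
Gen 5: crossing 5x3. Involves strand 5? yes. Count so far: 3
Gen 6: crossing 2x3. Involves strand 5? no. Count so far: 3
Gen 7: crossing 1x3. Involves strand 5? no. Count so far: 3
Gen 8: crossing 3x1. Involves strand 5? no. Count so far: 3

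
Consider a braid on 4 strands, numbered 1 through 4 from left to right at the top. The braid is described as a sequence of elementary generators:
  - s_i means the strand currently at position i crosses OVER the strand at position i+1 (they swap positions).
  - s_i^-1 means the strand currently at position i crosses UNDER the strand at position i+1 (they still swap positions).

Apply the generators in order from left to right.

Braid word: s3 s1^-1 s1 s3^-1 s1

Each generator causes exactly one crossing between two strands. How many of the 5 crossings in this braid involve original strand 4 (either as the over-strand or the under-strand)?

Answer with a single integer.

Answer: 2

Derivation:
Gen 1: crossing 3x4. Involves strand 4? yes. Count so far: 1
Gen 2: crossing 1x2. Involves strand 4? no. Count so far: 1
Gen 3: crossing 2x1. Involves strand 4? no. Count so far: 1
Gen 4: crossing 4x3. Involves strand 4? yes. Count so far: 2
Gen 5: crossing 1x2. Involves strand 4? no. Count so far: 2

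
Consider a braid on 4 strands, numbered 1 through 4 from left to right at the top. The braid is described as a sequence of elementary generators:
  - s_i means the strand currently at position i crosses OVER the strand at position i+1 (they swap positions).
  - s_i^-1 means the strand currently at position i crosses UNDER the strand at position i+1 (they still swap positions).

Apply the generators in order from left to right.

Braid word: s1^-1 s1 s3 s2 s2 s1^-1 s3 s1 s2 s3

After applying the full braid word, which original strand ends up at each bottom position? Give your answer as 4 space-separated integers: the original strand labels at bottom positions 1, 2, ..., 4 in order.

Gen 1 (s1^-1): strand 1 crosses under strand 2. Perm now: [2 1 3 4]
Gen 2 (s1): strand 2 crosses over strand 1. Perm now: [1 2 3 4]
Gen 3 (s3): strand 3 crosses over strand 4. Perm now: [1 2 4 3]
Gen 4 (s2): strand 2 crosses over strand 4. Perm now: [1 4 2 3]
Gen 5 (s2): strand 4 crosses over strand 2. Perm now: [1 2 4 3]
Gen 6 (s1^-1): strand 1 crosses under strand 2. Perm now: [2 1 4 3]
Gen 7 (s3): strand 4 crosses over strand 3. Perm now: [2 1 3 4]
Gen 8 (s1): strand 2 crosses over strand 1. Perm now: [1 2 3 4]
Gen 9 (s2): strand 2 crosses over strand 3. Perm now: [1 3 2 4]
Gen 10 (s3): strand 2 crosses over strand 4. Perm now: [1 3 4 2]

Answer: 1 3 4 2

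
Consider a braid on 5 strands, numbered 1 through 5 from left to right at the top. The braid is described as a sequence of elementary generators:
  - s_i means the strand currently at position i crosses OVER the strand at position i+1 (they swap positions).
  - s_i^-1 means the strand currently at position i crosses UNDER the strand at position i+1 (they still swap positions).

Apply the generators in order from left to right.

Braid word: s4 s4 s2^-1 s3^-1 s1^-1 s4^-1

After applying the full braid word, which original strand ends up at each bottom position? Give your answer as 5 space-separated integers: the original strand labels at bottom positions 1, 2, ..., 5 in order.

Gen 1 (s4): strand 4 crosses over strand 5. Perm now: [1 2 3 5 4]
Gen 2 (s4): strand 5 crosses over strand 4. Perm now: [1 2 3 4 5]
Gen 3 (s2^-1): strand 2 crosses under strand 3. Perm now: [1 3 2 4 5]
Gen 4 (s3^-1): strand 2 crosses under strand 4. Perm now: [1 3 4 2 5]
Gen 5 (s1^-1): strand 1 crosses under strand 3. Perm now: [3 1 4 2 5]
Gen 6 (s4^-1): strand 2 crosses under strand 5. Perm now: [3 1 4 5 2]

Answer: 3 1 4 5 2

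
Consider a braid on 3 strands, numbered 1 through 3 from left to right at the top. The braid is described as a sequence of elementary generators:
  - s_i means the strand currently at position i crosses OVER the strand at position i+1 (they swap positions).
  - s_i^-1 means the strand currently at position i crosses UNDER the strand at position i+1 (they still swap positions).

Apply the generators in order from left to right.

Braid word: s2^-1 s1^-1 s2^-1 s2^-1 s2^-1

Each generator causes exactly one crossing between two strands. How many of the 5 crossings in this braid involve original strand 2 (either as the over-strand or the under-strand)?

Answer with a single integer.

Gen 1: crossing 2x3. Involves strand 2? yes. Count so far: 1
Gen 2: crossing 1x3. Involves strand 2? no. Count so far: 1
Gen 3: crossing 1x2. Involves strand 2? yes. Count so far: 2
Gen 4: crossing 2x1. Involves strand 2? yes. Count so far: 3
Gen 5: crossing 1x2. Involves strand 2? yes. Count so far: 4

Answer: 4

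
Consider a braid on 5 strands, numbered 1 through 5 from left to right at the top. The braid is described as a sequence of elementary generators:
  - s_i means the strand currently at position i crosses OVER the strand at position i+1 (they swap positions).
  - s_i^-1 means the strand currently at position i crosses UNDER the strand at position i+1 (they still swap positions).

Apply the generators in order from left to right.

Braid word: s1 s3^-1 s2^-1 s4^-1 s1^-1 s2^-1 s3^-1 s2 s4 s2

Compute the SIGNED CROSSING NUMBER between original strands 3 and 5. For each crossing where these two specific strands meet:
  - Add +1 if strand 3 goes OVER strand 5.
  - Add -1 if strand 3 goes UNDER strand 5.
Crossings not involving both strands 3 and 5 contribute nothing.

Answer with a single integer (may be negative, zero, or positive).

Gen 1: crossing 1x2. Both 3&5? no. Sum: 0
Gen 2: crossing 3x4. Both 3&5? no. Sum: 0
Gen 3: crossing 1x4. Both 3&5? no. Sum: 0
Gen 4: 3 under 5. Both 3&5? yes. Contrib: -1. Sum: -1
Gen 5: crossing 2x4. Both 3&5? no. Sum: -1
Gen 6: crossing 2x1. Both 3&5? no. Sum: -1
Gen 7: crossing 2x5. Both 3&5? no. Sum: -1
Gen 8: crossing 1x5. Both 3&5? no. Sum: -1
Gen 9: crossing 2x3. Both 3&5? no. Sum: -1
Gen 10: crossing 5x1. Both 3&5? no. Sum: -1

Answer: -1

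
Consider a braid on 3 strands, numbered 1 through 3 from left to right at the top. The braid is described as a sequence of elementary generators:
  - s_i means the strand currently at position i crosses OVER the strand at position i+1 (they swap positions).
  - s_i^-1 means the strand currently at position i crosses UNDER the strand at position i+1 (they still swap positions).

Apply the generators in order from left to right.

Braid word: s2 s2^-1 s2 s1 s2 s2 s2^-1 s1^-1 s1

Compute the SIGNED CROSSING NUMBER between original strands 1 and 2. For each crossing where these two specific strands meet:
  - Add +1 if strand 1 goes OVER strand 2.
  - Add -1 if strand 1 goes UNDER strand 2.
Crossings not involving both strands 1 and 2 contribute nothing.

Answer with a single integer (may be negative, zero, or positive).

Gen 1: crossing 2x3. Both 1&2? no. Sum: 0
Gen 2: crossing 3x2. Both 1&2? no. Sum: 0
Gen 3: crossing 2x3. Both 1&2? no. Sum: 0
Gen 4: crossing 1x3. Both 1&2? no. Sum: 0
Gen 5: 1 over 2. Both 1&2? yes. Contrib: +1. Sum: 1
Gen 6: 2 over 1. Both 1&2? yes. Contrib: -1. Sum: 0
Gen 7: 1 under 2. Both 1&2? yes. Contrib: -1. Sum: -1
Gen 8: crossing 3x2. Both 1&2? no. Sum: -1
Gen 9: crossing 2x3. Both 1&2? no. Sum: -1

Answer: -1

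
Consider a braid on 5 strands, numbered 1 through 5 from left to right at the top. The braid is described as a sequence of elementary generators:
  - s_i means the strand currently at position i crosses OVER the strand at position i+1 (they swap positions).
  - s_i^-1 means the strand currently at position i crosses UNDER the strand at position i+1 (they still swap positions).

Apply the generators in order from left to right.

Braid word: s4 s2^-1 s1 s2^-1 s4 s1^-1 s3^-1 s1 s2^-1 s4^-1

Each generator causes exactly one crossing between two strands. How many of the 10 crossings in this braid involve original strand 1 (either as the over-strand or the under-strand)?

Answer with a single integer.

Gen 1: crossing 4x5. Involves strand 1? no. Count so far: 0
Gen 2: crossing 2x3. Involves strand 1? no. Count so far: 0
Gen 3: crossing 1x3. Involves strand 1? yes. Count so far: 1
Gen 4: crossing 1x2. Involves strand 1? yes. Count so far: 2
Gen 5: crossing 5x4. Involves strand 1? no. Count so far: 2
Gen 6: crossing 3x2. Involves strand 1? no. Count so far: 2
Gen 7: crossing 1x4. Involves strand 1? yes. Count so far: 3
Gen 8: crossing 2x3. Involves strand 1? no. Count so far: 3
Gen 9: crossing 2x4. Involves strand 1? no. Count so far: 3
Gen 10: crossing 1x5. Involves strand 1? yes. Count so far: 4

Answer: 4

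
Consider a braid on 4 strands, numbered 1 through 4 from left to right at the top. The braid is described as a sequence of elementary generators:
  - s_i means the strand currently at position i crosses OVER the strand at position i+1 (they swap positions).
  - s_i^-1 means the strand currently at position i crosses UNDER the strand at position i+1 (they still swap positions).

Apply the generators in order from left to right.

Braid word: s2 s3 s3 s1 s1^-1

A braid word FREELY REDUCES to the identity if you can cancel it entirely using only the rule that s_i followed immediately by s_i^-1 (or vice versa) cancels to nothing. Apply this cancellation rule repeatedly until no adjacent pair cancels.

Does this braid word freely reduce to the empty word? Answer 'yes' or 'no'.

Answer: no

Derivation:
Gen 1 (s2): push. Stack: [s2]
Gen 2 (s3): push. Stack: [s2 s3]
Gen 3 (s3): push. Stack: [s2 s3 s3]
Gen 4 (s1): push. Stack: [s2 s3 s3 s1]
Gen 5 (s1^-1): cancels prior s1. Stack: [s2 s3 s3]
Reduced word: s2 s3 s3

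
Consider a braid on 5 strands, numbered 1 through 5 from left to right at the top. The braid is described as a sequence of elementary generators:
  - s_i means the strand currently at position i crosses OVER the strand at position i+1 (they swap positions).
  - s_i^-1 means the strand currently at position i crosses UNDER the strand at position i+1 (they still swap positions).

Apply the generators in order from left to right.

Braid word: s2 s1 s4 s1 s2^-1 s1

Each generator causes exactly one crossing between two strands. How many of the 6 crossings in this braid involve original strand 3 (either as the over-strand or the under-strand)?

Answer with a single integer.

Gen 1: crossing 2x3. Involves strand 3? yes. Count so far: 1
Gen 2: crossing 1x3. Involves strand 3? yes. Count so far: 2
Gen 3: crossing 4x5. Involves strand 3? no. Count so far: 2
Gen 4: crossing 3x1. Involves strand 3? yes. Count so far: 3
Gen 5: crossing 3x2. Involves strand 3? yes. Count so far: 4
Gen 6: crossing 1x2. Involves strand 3? no. Count so far: 4

Answer: 4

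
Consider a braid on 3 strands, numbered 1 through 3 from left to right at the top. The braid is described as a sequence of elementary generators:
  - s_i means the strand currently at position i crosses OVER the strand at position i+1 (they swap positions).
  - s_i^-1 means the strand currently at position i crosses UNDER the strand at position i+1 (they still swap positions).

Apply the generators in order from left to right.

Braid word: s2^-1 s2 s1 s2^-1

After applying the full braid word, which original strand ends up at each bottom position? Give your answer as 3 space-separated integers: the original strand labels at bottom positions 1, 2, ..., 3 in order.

Answer: 2 3 1

Derivation:
Gen 1 (s2^-1): strand 2 crosses under strand 3. Perm now: [1 3 2]
Gen 2 (s2): strand 3 crosses over strand 2. Perm now: [1 2 3]
Gen 3 (s1): strand 1 crosses over strand 2. Perm now: [2 1 3]
Gen 4 (s2^-1): strand 1 crosses under strand 3. Perm now: [2 3 1]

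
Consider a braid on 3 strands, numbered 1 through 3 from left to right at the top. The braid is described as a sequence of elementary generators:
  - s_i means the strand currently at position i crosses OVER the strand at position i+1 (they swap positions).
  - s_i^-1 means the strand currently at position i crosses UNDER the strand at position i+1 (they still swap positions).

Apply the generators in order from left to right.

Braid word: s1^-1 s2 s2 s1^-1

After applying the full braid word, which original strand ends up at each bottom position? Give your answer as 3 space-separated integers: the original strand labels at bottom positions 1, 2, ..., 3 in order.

Gen 1 (s1^-1): strand 1 crosses under strand 2. Perm now: [2 1 3]
Gen 2 (s2): strand 1 crosses over strand 3. Perm now: [2 3 1]
Gen 3 (s2): strand 3 crosses over strand 1. Perm now: [2 1 3]
Gen 4 (s1^-1): strand 2 crosses under strand 1. Perm now: [1 2 3]

Answer: 1 2 3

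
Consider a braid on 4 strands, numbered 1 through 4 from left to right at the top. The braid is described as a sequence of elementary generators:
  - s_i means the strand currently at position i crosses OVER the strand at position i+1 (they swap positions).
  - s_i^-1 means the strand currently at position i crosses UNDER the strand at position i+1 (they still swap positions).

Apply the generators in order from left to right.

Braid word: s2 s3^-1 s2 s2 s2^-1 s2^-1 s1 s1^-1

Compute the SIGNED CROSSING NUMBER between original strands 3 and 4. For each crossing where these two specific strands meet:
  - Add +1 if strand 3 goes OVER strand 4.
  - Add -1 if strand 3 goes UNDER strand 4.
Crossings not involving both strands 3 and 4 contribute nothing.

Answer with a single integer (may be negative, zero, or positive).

Answer: 0

Derivation:
Gen 1: crossing 2x3. Both 3&4? no. Sum: 0
Gen 2: crossing 2x4. Both 3&4? no. Sum: 0
Gen 3: 3 over 4. Both 3&4? yes. Contrib: +1. Sum: 1
Gen 4: 4 over 3. Both 3&4? yes. Contrib: -1. Sum: 0
Gen 5: 3 under 4. Both 3&4? yes. Contrib: -1. Sum: -1
Gen 6: 4 under 3. Both 3&4? yes. Contrib: +1. Sum: 0
Gen 7: crossing 1x3. Both 3&4? no. Sum: 0
Gen 8: crossing 3x1. Both 3&4? no. Sum: 0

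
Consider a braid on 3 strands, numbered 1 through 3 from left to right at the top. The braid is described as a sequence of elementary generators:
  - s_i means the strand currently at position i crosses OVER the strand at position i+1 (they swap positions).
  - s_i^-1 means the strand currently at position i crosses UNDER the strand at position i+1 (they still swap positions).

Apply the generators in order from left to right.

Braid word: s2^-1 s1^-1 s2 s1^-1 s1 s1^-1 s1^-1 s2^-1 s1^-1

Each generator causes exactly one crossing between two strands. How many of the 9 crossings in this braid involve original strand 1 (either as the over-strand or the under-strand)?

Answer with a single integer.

Gen 1: crossing 2x3. Involves strand 1? no. Count so far: 0
Gen 2: crossing 1x3. Involves strand 1? yes. Count so far: 1
Gen 3: crossing 1x2. Involves strand 1? yes. Count so far: 2
Gen 4: crossing 3x2. Involves strand 1? no. Count so far: 2
Gen 5: crossing 2x3. Involves strand 1? no. Count so far: 2
Gen 6: crossing 3x2. Involves strand 1? no. Count so far: 2
Gen 7: crossing 2x3. Involves strand 1? no. Count so far: 2
Gen 8: crossing 2x1. Involves strand 1? yes. Count so far: 3
Gen 9: crossing 3x1. Involves strand 1? yes. Count so far: 4

Answer: 4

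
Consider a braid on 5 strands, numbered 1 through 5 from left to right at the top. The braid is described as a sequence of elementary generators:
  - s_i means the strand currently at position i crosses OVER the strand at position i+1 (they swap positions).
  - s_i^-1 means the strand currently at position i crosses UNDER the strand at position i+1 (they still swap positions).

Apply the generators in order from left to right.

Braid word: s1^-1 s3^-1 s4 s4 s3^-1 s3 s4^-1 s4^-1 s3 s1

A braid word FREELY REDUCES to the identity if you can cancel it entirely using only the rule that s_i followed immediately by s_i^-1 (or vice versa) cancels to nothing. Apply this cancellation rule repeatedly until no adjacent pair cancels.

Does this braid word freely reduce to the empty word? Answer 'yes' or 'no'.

Answer: yes

Derivation:
Gen 1 (s1^-1): push. Stack: [s1^-1]
Gen 2 (s3^-1): push. Stack: [s1^-1 s3^-1]
Gen 3 (s4): push. Stack: [s1^-1 s3^-1 s4]
Gen 4 (s4): push. Stack: [s1^-1 s3^-1 s4 s4]
Gen 5 (s3^-1): push. Stack: [s1^-1 s3^-1 s4 s4 s3^-1]
Gen 6 (s3): cancels prior s3^-1. Stack: [s1^-1 s3^-1 s4 s4]
Gen 7 (s4^-1): cancels prior s4. Stack: [s1^-1 s3^-1 s4]
Gen 8 (s4^-1): cancels prior s4. Stack: [s1^-1 s3^-1]
Gen 9 (s3): cancels prior s3^-1. Stack: [s1^-1]
Gen 10 (s1): cancels prior s1^-1. Stack: []
Reduced word: (empty)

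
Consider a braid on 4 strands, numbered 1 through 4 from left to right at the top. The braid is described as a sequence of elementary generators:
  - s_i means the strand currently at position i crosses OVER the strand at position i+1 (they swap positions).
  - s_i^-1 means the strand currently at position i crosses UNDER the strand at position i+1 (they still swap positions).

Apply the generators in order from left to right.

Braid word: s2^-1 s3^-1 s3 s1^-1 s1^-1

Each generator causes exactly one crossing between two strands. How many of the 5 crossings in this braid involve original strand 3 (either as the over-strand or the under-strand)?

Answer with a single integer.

Gen 1: crossing 2x3. Involves strand 3? yes. Count so far: 1
Gen 2: crossing 2x4. Involves strand 3? no. Count so far: 1
Gen 3: crossing 4x2. Involves strand 3? no. Count so far: 1
Gen 4: crossing 1x3. Involves strand 3? yes. Count so far: 2
Gen 5: crossing 3x1. Involves strand 3? yes. Count so far: 3

Answer: 3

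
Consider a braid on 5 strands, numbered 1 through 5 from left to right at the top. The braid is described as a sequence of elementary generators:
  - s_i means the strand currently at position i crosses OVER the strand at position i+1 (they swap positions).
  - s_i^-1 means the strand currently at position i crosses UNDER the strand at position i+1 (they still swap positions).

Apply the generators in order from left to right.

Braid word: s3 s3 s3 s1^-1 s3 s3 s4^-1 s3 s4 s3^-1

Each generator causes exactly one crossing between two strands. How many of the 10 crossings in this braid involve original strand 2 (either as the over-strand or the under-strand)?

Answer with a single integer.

Answer: 1

Derivation:
Gen 1: crossing 3x4. Involves strand 2? no. Count so far: 0
Gen 2: crossing 4x3. Involves strand 2? no. Count so far: 0
Gen 3: crossing 3x4. Involves strand 2? no. Count so far: 0
Gen 4: crossing 1x2. Involves strand 2? yes. Count so far: 1
Gen 5: crossing 4x3. Involves strand 2? no. Count so far: 1
Gen 6: crossing 3x4. Involves strand 2? no. Count so far: 1
Gen 7: crossing 3x5. Involves strand 2? no. Count so far: 1
Gen 8: crossing 4x5. Involves strand 2? no. Count so far: 1
Gen 9: crossing 4x3. Involves strand 2? no. Count so far: 1
Gen 10: crossing 5x3. Involves strand 2? no. Count so far: 1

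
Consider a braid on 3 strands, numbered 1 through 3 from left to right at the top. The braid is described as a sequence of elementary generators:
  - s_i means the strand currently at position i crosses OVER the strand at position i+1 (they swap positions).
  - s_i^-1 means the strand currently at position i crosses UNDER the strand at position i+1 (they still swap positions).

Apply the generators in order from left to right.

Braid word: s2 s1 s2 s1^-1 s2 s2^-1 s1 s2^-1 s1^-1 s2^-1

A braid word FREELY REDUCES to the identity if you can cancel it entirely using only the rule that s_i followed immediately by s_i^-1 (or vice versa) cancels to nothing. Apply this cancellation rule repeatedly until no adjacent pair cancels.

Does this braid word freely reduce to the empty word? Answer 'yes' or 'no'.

Gen 1 (s2): push. Stack: [s2]
Gen 2 (s1): push. Stack: [s2 s1]
Gen 3 (s2): push. Stack: [s2 s1 s2]
Gen 4 (s1^-1): push. Stack: [s2 s1 s2 s1^-1]
Gen 5 (s2): push. Stack: [s2 s1 s2 s1^-1 s2]
Gen 6 (s2^-1): cancels prior s2. Stack: [s2 s1 s2 s1^-1]
Gen 7 (s1): cancels prior s1^-1. Stack: [s2 s1 s2]
Gen 8 (s2^-1): cancels prior s2. Stack: [s2 s1]
Gen 9 (s1^-1): cancels prior s1. Stack: [s2]
Gen 10 (s2^-1): cancels prior s2. Stack: []
Reduced word: (empty)

Answer: yes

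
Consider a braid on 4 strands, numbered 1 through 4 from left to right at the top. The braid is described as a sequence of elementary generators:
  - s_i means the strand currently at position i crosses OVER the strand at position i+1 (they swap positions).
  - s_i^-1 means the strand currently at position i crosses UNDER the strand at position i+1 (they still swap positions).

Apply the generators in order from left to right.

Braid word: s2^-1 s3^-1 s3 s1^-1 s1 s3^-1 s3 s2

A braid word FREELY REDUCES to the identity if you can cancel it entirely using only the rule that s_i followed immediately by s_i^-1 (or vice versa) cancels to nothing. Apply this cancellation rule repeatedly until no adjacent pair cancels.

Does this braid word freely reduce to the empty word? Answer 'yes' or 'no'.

Answer: yes

Derivation:
Gen 1 (s2^-1): push. Stack: [s2^-1]
Gen 2 (s3^-1): push. Stack: [s2^-1 s3^-1]
Gen 3 (s3): cancels prior s3^-1. Stack: [s2^-1]
Gen 4 (s1^-1): push. Stack: [s2^-1 s1^-1]
Gen 5 (s1): cancels prior s1^-1. Stack: [s2^-1]
Gen 6 (s3^-1): push. Stack: [s2^-1 s3^-1]
Gen 7 (s3): cancels prior s3^-1. Stack: [s2^-1]
Gen 8 (s2): cancels prior s2^-1. Stack: []
Reduced word: (empty)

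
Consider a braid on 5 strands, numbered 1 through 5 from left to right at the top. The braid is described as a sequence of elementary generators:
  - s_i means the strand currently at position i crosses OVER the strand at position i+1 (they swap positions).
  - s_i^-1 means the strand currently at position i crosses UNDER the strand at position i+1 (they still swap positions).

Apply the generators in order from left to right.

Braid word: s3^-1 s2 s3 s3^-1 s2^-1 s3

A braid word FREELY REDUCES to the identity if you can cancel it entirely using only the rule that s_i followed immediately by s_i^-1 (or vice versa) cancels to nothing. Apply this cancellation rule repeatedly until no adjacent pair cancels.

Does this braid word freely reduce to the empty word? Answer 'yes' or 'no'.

Gen 1 (s3^-1): push. Stack: [s3^-1]
Gen 2 (s2): push. Stack: [s3^-1 s2]
Gen 3 (s3): push. Stack: [s3^-1 s2 s3]
Gen 4 (s3^-1): cancels prior s3. Stack: [s3^-1 s2]
Gen 5 (s2^-1): cancels prior s2. Stack: [s3^-1]
Gen 6 (s3): cancels prior s3^-1. Stack: []
Reduced word: (empty)

Answer: yes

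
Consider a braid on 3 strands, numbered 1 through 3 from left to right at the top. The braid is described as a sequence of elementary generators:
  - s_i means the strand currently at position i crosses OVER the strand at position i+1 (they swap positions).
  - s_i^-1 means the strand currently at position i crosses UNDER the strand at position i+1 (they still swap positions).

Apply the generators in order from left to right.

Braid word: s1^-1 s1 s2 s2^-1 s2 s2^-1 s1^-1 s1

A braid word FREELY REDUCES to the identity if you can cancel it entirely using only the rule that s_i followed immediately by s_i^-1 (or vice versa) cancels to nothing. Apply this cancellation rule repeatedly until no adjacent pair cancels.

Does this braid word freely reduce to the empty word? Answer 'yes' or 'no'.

Answer: yes

Derivation:
Gen 1 (s1^-1): push. Stack: [s1^-1]
Gen 2 (s1): cancels prior s1^-1. Stack: []
Gen 3 (s2): push. Stack: [s2]
Gen 4 (s2^-1): cancels prior s2. Stack: []
Gen 5 (s2): push. Stack: [s2]
Gen 6 (s2^-1): cancels prior s2. Stack: []
Gen 7 (s1^-1): push. Stack: [s1^-1]
Gen 8 (s1): cancels prior s1^-1. Stack: []
Reduced word: (empty)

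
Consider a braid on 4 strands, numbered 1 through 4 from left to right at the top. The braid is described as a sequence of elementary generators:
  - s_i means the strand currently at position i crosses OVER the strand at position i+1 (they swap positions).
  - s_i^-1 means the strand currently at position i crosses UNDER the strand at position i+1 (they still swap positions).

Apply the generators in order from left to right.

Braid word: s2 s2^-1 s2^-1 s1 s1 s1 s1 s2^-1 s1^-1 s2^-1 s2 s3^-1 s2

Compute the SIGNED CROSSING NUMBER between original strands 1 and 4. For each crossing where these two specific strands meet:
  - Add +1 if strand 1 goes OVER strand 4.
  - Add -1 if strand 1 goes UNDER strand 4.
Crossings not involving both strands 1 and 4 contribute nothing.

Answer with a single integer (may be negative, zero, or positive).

Gen 1: crossing 2x3. Both 1&4? no. Sum: 0
Gen 2: crossing 3x2. Both 1&4? no. Sum: 0
Gen 3: crossing 2x3. Both 1&4? no. Sum: 0
Gen 4: crossing 1x3. Both 1&4? no. Sum: 0
Gen 5: crossing 3x1. Both 1&4? no. Sum: 0
Gen 6: crossing 1x3. Both 1&4? no. Sum: 0
Gen 7: crossing 3x1. Both 1&4? no. Sum: 0
Gen 8: crossing 3x2. Both 1&4? no. Sum: 0
Gen 9: crossing 1x2. Both 1&4? no. Sum: 0
Gen 10: crossing 1x3. Both 1&4? no. Sum: 0
Gen 11: crossing 3x1. Both 1&4? no. Sum: 0
Gen 12: crossing 3x4. Both 1&4? no. Sum: 0
Gen 13: 1 over 4. Both 1&4? yes. Contrib: +1. Sum: 1

Answer: 1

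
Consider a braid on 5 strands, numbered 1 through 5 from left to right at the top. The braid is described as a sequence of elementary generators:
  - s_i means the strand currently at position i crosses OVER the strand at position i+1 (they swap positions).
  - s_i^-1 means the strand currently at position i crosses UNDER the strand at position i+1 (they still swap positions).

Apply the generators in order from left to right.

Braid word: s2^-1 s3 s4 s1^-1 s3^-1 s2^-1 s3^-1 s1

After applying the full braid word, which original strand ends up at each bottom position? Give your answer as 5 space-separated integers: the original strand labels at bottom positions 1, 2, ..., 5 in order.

Gen 1 (s2^-1): strand 2 crosses under strand 3. Perm now: [1 3 2 4 5]
Gen 2 (s3): strand 2 crosses over strand 4. Perm now: [1 3 4 2 5]
Gen 3 (s4): strand 2 crosses over strand 5. Perm now: [1 3 4 5 2]
Gen 4 (s1^-1): strand 1 crosses under strand 3. Perm now: [3 1 4 5 2]
Gen 5 (s3^-1): strand 4 crosses under strand 5. Perm now: [3 1 5 4 2]
Gen 6 (s2^-1): strand 1 crosses under strand 5. Perm now: [3 5 1 4 2]
Gen 7 (s3^-1): strand 1 crosses under strand 4. Perm now: [3 5 4 1 2]
Gen 8 (s1): strand 3 crosses over strand 5. Perm now: [5 3 4 1 2]

Answer: 5 3 4 1 2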